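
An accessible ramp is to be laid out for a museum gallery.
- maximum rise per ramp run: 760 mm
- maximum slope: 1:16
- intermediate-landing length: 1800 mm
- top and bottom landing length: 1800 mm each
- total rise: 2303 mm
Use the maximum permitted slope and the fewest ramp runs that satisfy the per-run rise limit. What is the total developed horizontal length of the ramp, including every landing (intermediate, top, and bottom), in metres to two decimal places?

45.85 m

At most 760 each: 2303/760 = 3.03, giving 4 ramp runs. That means 3 intermediate landings.
Horizontal run for 2303 mm of rise at 1:16 is 2303 × 16 = 36848 mm.
3 intermediate landings contribute 3 × 1800 = 5400 mm.
Top and bottom landings: 2 × 1800 = 3600 mm.
Total = 36848 + 5400 + 3600 = 45848 mm.
= 45.85 m.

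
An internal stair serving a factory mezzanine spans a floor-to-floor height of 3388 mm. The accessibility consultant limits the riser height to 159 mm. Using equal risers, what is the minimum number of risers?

⌈3388/159⌉ = 22 risers.

22 risers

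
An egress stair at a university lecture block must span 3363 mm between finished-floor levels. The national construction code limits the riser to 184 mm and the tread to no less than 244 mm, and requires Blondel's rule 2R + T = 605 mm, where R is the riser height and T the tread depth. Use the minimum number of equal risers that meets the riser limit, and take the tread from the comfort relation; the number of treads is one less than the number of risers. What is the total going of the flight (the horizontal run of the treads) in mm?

3363 / 184 = 18.277 → round up to 19 risers.
R = 3363 ÷ 19 = 177 mm.
From 2R + T = 605: T = 605 − 354 = 251 mm.
Treads = 19 − 1 = 18; going = 18 × 251 = 4518 mm.

4518 mm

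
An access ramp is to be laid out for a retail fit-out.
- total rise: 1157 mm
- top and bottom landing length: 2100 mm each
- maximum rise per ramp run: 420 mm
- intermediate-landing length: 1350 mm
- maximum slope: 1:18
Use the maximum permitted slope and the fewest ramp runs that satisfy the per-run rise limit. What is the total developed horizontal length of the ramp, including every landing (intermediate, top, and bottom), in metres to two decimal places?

1157 / 420 = 2.75, so 3 ramp runs are needed. That means 2 intermediate landings.
Ramp run (horizontal) at 1:18: 1157 × 18 = 20826 mm.
2 intermediate landings contribute 2 × 1350 = 2700 mm.
Top and bottom landings: 2 × 2100 = 4200 mm.
Total = 20826 + 2700 + 4200 = 27726 mm.
= 27.73 m.

27.73 m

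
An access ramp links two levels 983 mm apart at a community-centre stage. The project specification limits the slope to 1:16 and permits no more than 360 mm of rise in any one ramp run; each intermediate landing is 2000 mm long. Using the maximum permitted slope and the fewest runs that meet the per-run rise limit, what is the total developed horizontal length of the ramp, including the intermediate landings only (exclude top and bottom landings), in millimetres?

19728 mm

983 / 360 = 2.73, so 3 ramp runs are needed. That means 2 intermediate landings.
Horizontal run for 983 mm of rise at 1:16 is 983 × 16 = 15728 mm.
Intermediate landings: 2 × 2000 = 4000 mm.
Total developed length = 15728 + 4000 = 19728 mm.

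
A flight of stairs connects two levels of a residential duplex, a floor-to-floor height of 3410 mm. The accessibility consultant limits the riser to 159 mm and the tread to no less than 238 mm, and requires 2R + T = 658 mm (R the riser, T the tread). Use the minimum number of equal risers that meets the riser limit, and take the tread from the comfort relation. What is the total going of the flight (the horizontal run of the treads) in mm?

7308 mm

3410 / 159 = 21.447 → round up to 22 risers.
Each riser is 3410/22 = 155 mm (≤ 159 mm).
Tread T = 658 − 2 × 155 = 348 mm (≥ 238 mm).
22 risers give 21 treads; going = 21 × 348 = 7308 mm.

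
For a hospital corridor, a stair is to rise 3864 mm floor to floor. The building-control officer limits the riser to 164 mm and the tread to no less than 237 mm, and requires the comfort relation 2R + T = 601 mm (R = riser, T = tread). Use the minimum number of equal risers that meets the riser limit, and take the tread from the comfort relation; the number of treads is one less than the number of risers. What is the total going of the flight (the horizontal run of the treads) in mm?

At most 164 each: 3864/164 = 23.56, giving 24 risers.
Each riser is 3864/24 = 161 mm (≤ 164 mm).
Tread T = 601 − 2 × 161 = 279 mm (≥ 237 mm).
Going = (24 − 1) × 279 = 6417 mm.

6417 mm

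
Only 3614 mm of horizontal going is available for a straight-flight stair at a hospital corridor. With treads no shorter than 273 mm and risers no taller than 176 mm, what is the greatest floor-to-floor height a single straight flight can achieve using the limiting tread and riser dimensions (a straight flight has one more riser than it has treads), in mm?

2464 mm

3614 / 273 = 13.24, so 13 treads fit.
Risers = treads + 1 = 14.
Maximum height = 14 × 176 = 2464 mm.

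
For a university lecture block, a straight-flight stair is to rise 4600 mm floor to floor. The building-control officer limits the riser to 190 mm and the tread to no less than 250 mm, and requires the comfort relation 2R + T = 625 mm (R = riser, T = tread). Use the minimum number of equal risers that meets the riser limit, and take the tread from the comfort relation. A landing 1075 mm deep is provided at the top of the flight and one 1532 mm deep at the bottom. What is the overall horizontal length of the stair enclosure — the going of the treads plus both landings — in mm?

At most 190 each: 4600/190 = 24.21, giving 25 risers.
R = 4600 ÷ 25 = 184 mm.
Tread T = 625 − 2 × 184 = 257 mm (≥ 250 mm).
25 risers give 24 treads; going = 24 × 257 = 6168 mm.
Enclosure = 6168 + 1075 + 1532 = 8775 mm.

8775 mm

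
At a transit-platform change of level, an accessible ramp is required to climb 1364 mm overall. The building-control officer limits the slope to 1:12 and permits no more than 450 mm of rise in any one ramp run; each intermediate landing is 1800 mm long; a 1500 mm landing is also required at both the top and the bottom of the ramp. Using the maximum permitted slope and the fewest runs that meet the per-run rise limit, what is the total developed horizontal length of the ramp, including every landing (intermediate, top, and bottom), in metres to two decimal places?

1364 / 450 = 3.031 → round up to 4 ramp runs. That means 3 intermediate landings.
Horizontal run for 1364 mm of rise at 1:12 is 1364 × 12 = 16368 mm.
3 intermediate landings contribute 3 × 1800 = 5400 mm.
Top and bottom landings: 2 × 1500 = 3000 mm.
Total = 16368 + 5400 + 3000 = 24768 mm.
= 24.77 m.

24.77 m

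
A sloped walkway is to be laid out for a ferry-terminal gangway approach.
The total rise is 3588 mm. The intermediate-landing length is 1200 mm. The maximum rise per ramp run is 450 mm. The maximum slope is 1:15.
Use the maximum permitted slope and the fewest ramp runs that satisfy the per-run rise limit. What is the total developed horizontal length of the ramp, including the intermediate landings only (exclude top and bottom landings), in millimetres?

3588 / 450 = 7.973 → round up to 8 ramp runs. That means 7 intermediate landings.
Horizontal run for 3588 mm of rise at 1:15 is 3588 × 15 = 53820 mm.
7 intermediate landings contribute 7 × 1200 = 8400 mm.
Developed length = 53820 + 8400 = 62220 mm.

62220 mm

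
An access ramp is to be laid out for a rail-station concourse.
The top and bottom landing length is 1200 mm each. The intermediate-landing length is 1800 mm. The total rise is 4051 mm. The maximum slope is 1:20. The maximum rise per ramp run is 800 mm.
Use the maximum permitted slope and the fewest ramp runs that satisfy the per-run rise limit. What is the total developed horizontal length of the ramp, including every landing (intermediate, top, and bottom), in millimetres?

92420 mm

4051 / 800 = 5.064 → round up to 6 ramp runs. That means 5 intermediate landings.
Ramp run (horizontal) at 1:20: 4051 × 20 = 81020 mm.
Intermediate landings: 5 × 1800 = 9000 mm.
Top and bottom landings: 2 × 1200 = 2400 mm.
Total = 81020 + 9000 + 2400 = 92420 mm.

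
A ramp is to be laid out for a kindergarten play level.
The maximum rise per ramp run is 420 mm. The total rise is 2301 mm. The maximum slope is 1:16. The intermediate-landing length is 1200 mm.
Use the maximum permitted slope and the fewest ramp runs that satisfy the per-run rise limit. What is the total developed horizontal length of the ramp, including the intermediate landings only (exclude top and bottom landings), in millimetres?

2301 / 420 = 5.479 → round up to 6 ramp runs. That means 5 intermediate landings.
Horizontal run for 2301 mm of rise at 1:16 is 2301 × 16 = 36816 mm.
5 intermediate landings contribute 5 × 1200 = 6000 mm.
Developed length = 36816 + 6000 = 42816 mm.

42816 mm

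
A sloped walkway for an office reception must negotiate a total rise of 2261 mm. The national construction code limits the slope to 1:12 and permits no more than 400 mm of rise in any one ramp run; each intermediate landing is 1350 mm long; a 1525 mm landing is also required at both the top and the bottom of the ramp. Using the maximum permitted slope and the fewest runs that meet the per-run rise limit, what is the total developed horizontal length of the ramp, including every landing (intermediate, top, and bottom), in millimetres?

2261 / 400 = 5.65, so 6 ramp runs are needed. That means 5 intermediate landings.
Horizontal run for 2261 mm of rise at 1:12 is 2261 × 12 = 27132 mm.
Intermediate landings: 5 × 1350 = 6750 mm.
Top and bottom landings: 2 × 1525 = 3050 mm.
Total = 27132 + 6750 + 3050 = 36932 mm.

36932 mm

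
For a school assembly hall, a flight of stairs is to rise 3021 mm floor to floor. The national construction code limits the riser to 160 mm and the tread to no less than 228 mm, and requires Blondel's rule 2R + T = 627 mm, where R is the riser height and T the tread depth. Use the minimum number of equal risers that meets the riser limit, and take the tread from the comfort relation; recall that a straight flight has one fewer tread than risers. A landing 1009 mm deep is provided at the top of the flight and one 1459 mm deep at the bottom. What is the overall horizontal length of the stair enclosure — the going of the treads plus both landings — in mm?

8030 mm

At most 160 each: 3021/160 = 18.88, giving 19 risers.
Each riser is 3021/19 = 159 mm (≤ 160 mm).
Tread T = 627 − 2 × 159 = 309 mm (≥ 228 mm).
Going = (19 − 1) × 309 = 5562 mm.
Add landings: 5562 + 1009 + 1459 = 8030 mm.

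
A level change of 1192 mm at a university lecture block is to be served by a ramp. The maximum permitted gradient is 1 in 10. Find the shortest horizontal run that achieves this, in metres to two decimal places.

11.92 m

Run = rise × 10 = 1192 × 10 = 11920 mm.
11920 mm = 11.92 m.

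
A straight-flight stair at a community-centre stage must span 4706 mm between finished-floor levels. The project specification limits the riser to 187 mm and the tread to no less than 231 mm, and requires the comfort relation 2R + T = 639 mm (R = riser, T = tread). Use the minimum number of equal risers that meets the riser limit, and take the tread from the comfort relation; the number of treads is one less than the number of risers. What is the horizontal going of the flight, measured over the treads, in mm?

6925 mm

4706 / 187 = 25.17, so 26 risers are needed.
Each riser is 4706/26 = 181 mm (≤ 187 mm).
Tread T = 639 − 2 × 181 = 277 mm (≥ 231 mm).
26 risers give 25 treads; going = 25 × 277 = 6925 mm.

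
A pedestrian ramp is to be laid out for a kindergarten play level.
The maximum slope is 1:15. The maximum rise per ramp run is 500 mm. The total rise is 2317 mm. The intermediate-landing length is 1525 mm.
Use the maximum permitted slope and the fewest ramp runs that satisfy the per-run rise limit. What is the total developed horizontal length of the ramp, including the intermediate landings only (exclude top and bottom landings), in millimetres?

40855 mm

⌈2317/500⌉ = 5 ramp runs. That means 4 intermediate landings.
Ramp run (horizontal) at 1:15: 2317 × 15 = 34755 mm.
Intermediate landings: 4 × 1525 = 6100 mm.
Total developed length = 34755 + 6100 = 40855 mm.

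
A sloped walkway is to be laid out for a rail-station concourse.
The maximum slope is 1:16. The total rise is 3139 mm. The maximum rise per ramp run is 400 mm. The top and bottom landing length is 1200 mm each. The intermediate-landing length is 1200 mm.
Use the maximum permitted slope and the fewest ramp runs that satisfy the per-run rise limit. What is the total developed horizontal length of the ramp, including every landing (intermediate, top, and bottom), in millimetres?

3139 / 400 = 7.848 → round up to 8 ramp runs. That means 7 intermediate landings.
Ramp run (horizontal) at 1:16: 3139 × 16 = 50224 mm.
7 intermediate landings contribute 7 × 1200 = 8400 mm.
Top and bottom landings: 2 × 1200 = 2400 mm.
Total = 50224 + 8400 + 2400 = 61024 mm.

61024 mm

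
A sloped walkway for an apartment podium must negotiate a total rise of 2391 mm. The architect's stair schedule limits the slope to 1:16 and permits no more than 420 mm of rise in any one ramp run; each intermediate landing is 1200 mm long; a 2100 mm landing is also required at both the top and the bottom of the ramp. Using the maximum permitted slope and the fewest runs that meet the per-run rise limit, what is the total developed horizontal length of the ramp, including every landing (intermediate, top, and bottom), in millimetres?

At most 420 each: 2391/420 = 5.69, giving 6 ramp runs. That means 5 intermediate landings.
Horizontal run for 2391 mm of rise at 1:16 is 2391 × 16 = 38256 mm.
5 intermediate landings contribute 5 × 1200 = 6000 mm.
Top and bottom landings: 2 × 2100 = 4200 mm.
Total = 38256 + 6000 + 4200 = 48456 mm.

48456 mm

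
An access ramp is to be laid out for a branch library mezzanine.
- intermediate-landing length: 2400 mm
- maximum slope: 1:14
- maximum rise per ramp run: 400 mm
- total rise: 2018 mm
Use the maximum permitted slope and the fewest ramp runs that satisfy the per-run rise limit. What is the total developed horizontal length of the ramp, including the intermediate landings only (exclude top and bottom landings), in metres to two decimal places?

40.25 m

2018 / 400 = 5.045 → round up to 6 ramp runs. That means 5 intermediate landings.
Ramp run (horizontal) at 1:14: 2018 × 14 = 28252 mm.
Intermediate landings: 5 × 2400 = 12000 mm.
Total developed length = 28252 + 12000 = 40252 mm.
= 40.25 m.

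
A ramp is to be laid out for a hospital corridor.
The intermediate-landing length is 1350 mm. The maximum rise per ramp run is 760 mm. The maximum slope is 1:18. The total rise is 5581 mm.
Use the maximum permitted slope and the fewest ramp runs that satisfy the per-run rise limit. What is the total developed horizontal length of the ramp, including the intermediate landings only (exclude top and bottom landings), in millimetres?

⌈5581/760⌉ = 8 ramp runs. That means 7 intermediate landings.
Horizontal run for 5581 mm of rise at 1:18 is 5581 × 18 = 100458 mm.
7 intermediate landings contribute 7 × 1350 = 9450 mm.
Total developed length = 100458 + 9450 = 109908 mm.

109908 mm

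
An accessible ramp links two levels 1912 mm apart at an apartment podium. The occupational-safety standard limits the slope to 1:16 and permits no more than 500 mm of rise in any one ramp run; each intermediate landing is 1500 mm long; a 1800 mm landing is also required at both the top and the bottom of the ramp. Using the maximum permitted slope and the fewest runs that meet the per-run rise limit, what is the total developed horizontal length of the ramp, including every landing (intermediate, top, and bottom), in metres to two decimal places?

⌈1912/500⌉ = 4 ramp runs. That means 3 intermediate landings.
Ramp run (horizontal) at 1:16: 1912 × 16 = 30592 mm.
Intermediate landings: 3 × 1500 = 4500 mm.
Top and bottom landings: 2 × 1800 = 3600 mm.
Total = 30592 + 4500 + 3600 = 38692 mm.
= 38.69 m.

38.69 m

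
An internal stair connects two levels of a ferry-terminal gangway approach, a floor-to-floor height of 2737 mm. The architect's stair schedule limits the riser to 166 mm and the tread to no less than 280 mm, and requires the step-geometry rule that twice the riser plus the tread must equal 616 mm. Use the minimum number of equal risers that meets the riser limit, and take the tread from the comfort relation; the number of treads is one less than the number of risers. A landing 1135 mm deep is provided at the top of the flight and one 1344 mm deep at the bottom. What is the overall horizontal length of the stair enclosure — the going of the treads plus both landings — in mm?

⌈2737/166⌉ = 17 risers.
Each riser is 2737/17 = 161 mm (≤ 166 mm).
T = 616 − 2·161 = 294 mm, which satisfies the 280 mm minimum.
Going = (17 − 1) × 294 = 4704 mm.
Enclosure = 4704 + 1135 + 1344 = 7183 mm.

7183 mm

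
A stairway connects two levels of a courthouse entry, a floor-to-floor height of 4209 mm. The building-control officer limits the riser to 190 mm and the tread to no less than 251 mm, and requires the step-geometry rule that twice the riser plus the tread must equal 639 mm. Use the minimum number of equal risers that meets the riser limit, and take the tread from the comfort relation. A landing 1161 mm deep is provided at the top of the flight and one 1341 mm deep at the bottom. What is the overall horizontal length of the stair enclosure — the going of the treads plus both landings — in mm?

8508 mm

4209 / 190 = 22.153 → round up to 23 risers.
R = 4209 ÷ 23 = 183 mm.
From 2R + T = 639: T = 639 − 366 = 273 mm.
Treads = 23 − 1 = 22; going = 22 × 273 = 6006 mm.
Add landings: 6006 + 1161 + 1341 = 8508 mm.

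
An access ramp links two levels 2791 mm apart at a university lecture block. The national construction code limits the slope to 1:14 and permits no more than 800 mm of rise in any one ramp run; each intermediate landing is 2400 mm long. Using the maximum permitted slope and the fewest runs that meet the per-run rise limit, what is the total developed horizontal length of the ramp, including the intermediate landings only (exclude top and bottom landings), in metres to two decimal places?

46.27 m

⌈2791/800⌉ = 4 ramp runs. That means 3 intermediate landings.
Ramp run (horizontal) at 1:14: 2791 × 14 = 39074 mm.
Intermediate landings: 3 × 2400 = 7200 mm.
Developed length = 39074 + 7200 = 46274 mm.
= 46.27 m.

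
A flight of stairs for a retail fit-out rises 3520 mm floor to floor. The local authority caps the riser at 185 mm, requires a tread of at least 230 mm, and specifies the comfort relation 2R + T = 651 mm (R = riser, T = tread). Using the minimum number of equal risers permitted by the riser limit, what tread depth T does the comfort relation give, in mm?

299 mm

At most 185 each: 3520/185 = 19.03, giving 20 risers.
Riser R = 3520 / 20 = 176 mm, within the 185 mm limit.
T = 651 − 2·176 = 299 mm, which satisfies the 230 mm minimum.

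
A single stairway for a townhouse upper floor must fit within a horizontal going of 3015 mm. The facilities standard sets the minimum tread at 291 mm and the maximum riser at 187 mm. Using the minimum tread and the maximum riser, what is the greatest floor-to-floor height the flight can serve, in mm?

Treads that fit: ⌊3015 / 291⌋ = 10.
Risers = treads + 1 = 11.
Maximum height = 11 × 187 = 2057 mm.

2057 mm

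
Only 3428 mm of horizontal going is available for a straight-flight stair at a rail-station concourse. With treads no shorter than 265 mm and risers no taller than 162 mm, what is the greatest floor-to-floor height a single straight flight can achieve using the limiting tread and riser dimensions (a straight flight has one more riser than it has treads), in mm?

2106 mm

3428 / 265 = 12.94, so 12 treads fit.
Risers = treads + 1 = 13.
Maximum height = 13 × 162 = 2106 mm.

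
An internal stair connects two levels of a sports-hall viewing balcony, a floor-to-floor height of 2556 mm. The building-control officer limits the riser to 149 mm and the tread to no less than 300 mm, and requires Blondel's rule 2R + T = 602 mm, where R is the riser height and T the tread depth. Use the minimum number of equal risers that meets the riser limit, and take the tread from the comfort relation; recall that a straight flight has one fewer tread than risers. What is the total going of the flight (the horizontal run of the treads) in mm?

At most 149 each: 2556/149 = 17.15, giving 18 risers.
Each riser is 2556/18 = 142 mm (≤ 149 mm).
Tread T = 602 − 2 × 142 = 318 mm (≥ 300 mm).
18 risers give 17 treads; going = 17 × 318 = 5406 mm.

5406 mm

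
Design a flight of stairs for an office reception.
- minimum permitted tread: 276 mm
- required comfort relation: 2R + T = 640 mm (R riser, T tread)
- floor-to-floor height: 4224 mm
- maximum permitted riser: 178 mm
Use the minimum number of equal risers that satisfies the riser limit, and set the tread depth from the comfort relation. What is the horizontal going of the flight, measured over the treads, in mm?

⌈4224/178⌉ = 24 risers.
Each riser is 4224/24 = 176 mm (≤ 178 mm).
Tread T = 640 − 2 × 176 = 288 mm (≥ 276 mm).
Treads = 24 − 1 = 23; going = 23 × 288 = 6624 mm.

6624 mm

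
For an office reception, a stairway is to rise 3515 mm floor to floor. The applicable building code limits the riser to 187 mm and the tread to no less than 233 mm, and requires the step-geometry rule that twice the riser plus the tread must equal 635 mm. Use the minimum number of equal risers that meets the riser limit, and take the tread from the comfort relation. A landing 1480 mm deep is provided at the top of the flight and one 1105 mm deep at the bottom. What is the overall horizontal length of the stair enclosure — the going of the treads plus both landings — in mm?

3515 / 187 = 18.797 → round up to 19 risers.
Each riser is 3515/19 = 185 mm (≤ 187 mm).
Tread T = 635 − 2 × 185 = 265 mm (≥ 233 mm).
Going = (19 − 1) × 265 = 4770 mm.
Enclosure = 4770 + 1480 + 1105 = 7355 mm.

7355 mm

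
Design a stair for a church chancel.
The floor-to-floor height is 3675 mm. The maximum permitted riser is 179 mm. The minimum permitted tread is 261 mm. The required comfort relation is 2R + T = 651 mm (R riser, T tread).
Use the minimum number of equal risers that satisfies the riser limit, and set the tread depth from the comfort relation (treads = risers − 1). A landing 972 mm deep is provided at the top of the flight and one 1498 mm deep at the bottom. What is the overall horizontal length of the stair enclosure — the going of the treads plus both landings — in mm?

8490 mm

At most 179 each: 3675/179 = 20.53, giving 21 risers.
Each riser is 3675/21 = 175 mm (≤ 179 mm).
Tread T = 651 − 2 × 175 = 301 mm (≥ 261 mm).
Treads = 21 − 1 = 20; going = 20 × 301 = 6020 mm.
Enclosure = 6020 + 972 + 1498 = 8490 mm.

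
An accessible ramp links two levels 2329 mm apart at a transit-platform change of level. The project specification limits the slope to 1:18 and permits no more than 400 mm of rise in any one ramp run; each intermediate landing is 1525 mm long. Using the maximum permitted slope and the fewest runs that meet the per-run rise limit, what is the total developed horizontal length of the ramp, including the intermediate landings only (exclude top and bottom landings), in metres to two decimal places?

⌈2329/400⌉ = 6 ramp runs. That means 5 intermediate landings.
Horizontal run for 2329 mm of rise at 1:18 is 2329 × 18 = 41922 mm.
5 intermediate landings contribute 5 × 1525 = 7625 mm.
Total developed length = 41922 + 7625 = 49547 mm.
= 49.55 m.

49.55 m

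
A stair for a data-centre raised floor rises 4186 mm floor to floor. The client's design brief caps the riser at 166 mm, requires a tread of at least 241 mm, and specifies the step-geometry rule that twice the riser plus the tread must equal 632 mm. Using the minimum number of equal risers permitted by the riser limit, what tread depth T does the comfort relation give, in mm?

At most 166 each: 4186/166 = 25.22, giving 26 risers.
Each riser is 4186/26 = 161 mm (≤ 166 mm).
Tread T = 632 − 2 × 161 = 310 mm (≥ 241 mm).

310 mm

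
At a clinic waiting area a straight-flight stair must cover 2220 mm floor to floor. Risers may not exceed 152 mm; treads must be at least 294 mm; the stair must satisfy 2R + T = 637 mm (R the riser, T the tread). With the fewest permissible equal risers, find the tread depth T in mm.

At most 152 each: 2220/152 = 14.61, giving 15 risers.
Riser R = 2220 / 15 = 148 mm, within the 152 mm limit.
From 2R + T = 637: T = 637 − 296 = 341 mm.

341 mm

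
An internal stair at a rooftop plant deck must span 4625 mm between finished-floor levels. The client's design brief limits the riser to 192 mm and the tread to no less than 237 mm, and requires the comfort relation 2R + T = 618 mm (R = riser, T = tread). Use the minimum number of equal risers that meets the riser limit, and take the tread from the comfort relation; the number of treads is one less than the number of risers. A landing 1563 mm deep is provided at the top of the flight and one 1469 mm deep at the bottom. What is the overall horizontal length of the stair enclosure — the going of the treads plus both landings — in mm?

8984 mm

⌈4625/192⌉ = 25 risers.
Riser R = 4625 / 25 = 185 mm, within the 192 mm limit.
T = 618 − 2·185 = 248 mm, which satisfies the 237 mm minimum.
Going = (25 − 1) × 248 = 5952 mm.
Add landings: 5952 + 1563 + 1469 = 8984 mm.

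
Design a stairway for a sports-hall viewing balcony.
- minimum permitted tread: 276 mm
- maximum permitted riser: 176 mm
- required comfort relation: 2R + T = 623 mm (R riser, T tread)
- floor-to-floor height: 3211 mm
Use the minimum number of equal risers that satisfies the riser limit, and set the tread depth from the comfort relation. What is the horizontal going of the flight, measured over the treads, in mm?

At most 176 each: 3211/176 = 18.24, giving 19 risers.
Riser R = 3211 / 19 = 169 mm, within the 176 mm limit.
T = 623 − 2·169 = 285 mm, which satisfies the 276 mm minimum.
Treads = 19 − 1 = 18; going = 18 × 285 = 5130 mm.

5130 mm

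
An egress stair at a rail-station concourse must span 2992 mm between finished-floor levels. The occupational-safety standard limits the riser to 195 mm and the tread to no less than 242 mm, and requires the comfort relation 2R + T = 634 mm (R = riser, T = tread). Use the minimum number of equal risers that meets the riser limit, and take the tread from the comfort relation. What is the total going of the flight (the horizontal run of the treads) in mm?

⌈2992/195⌉ = 16 risers.
Riser R = 2992 / 16 = 187 mm, within the 195 mm limit.
T = 634 − 2·187 = 260 mm, which satisfies the 242 mm minimum.
16 risers give 15 treads; going = 15 × 260 = 3900 mm.

3900 mm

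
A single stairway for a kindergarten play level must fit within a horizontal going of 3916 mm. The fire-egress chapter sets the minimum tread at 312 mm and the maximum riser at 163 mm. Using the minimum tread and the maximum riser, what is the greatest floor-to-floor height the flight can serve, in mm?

2119 mm

Treads that fit: ⌊3916 / 312⌋ = 12.
Risers = treads + 1 = 13.
Maximum height = 13 × 163 = 2119 mm.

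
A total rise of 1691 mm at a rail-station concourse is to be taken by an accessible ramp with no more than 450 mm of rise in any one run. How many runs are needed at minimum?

1691 / 450 = 3.758 → round up to 4 ramp runs.

4 runs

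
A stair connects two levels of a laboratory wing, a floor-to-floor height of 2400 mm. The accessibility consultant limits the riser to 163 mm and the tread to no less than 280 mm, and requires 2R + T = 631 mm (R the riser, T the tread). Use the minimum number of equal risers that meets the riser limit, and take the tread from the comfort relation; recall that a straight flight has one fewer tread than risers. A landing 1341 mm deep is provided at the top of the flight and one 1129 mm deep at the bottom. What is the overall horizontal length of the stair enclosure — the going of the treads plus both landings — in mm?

2400 / 163 = 14.72, so 15 risers are needed.
Each riser is 2400/15 = 160 mm (≤ 163 mm).
T = 631 − 2·160 = 311 mm, which satisfies the 280 mm minimum.
15 risers give 14 treads; going = 14 × 311 = 4354 mm.
Enclosure = 4354 + 1341 + 1129 = 6824 mm.

6824 mm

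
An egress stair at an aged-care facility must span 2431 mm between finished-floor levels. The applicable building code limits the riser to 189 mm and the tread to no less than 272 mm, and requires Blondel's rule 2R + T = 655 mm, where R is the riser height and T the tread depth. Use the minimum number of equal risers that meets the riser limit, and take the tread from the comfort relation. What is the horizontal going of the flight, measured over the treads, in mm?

At most 189 each: 2431/189 = 12.86, giving 13 risers.
Riser R = 2431 / 13 = 187 mm, within the 189 mm limit.
T = 655 − 2·187 = 281 mm, which satisfies the 272 mm minimum.
Treads = 13 − 1 = 12; going = 12 × 281 = 3372 mm.

3372 mm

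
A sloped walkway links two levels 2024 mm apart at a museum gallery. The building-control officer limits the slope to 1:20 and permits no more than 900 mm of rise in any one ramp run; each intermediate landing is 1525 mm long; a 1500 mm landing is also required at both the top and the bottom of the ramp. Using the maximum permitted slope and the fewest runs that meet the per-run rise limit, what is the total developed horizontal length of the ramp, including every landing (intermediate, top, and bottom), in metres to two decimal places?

At most 900 each: 2024/900 = 2.25, giving 3 ramp runs. That means 2 intermediate landings.
Horizontal run for 2024 mm of rise at 1:20 is 2024 × 20 = 40480 mm.
Intermediate landings: 2 × 1525 = 3050 mm.
Top and bottom landings: 2 × 1500 = 3000 mm.
Total = 40480 + 3050 + 3000 = 46530 mm.
= 46.53 m.

46.53 m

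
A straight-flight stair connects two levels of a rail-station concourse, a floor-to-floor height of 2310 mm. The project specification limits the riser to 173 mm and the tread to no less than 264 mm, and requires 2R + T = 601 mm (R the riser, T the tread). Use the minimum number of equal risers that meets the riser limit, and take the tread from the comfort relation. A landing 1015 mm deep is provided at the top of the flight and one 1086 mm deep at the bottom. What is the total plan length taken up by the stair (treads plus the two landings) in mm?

5624 mm

⌈2310/173⌉ = 14 risers.
R = 2310 ÷ 14 = 165 mm.
T = 601 − 2·165 = 271 mm, which satisfies the 264 mm minimum.
14 risers give 13 treads; going = 13 × 271 = 3523 mm.
Enclosure = 3523 + 1015 + 1086 = 5624 mm.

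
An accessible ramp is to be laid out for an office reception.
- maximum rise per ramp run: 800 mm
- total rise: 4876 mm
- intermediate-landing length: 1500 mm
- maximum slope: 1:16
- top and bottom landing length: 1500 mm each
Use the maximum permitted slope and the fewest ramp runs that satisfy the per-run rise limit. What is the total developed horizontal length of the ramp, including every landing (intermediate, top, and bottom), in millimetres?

4876 / 800 = 6.09, so 7 ramp runs are needed. That means 6 intermediate landings.
Ramp run (horizontal) at 1:16: 4876 × 16 = 78016 mm.
Intermediate landings: 6 × 1500 = 9000 mm.
Top and bottom landings: 2 × 1500 = 3000 mm.
Total = 78016 + 9000 + 3000 = 90016 mm.

90016 mm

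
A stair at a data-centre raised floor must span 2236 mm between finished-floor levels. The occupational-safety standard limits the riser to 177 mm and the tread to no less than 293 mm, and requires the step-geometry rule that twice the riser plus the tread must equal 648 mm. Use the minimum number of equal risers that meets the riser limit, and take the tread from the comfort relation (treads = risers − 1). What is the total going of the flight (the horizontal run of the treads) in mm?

2236 / 177 = 12.633 → round up to 13 risers.
R = 2236 ÷ 13 = 172 mm.
T = 648 − 2·172 = 304 mm, which satisfies the 293 mm minimum.
Treads = 13 − 1 = 12; going = 12 × 304 = 3648 mm.

3648 mm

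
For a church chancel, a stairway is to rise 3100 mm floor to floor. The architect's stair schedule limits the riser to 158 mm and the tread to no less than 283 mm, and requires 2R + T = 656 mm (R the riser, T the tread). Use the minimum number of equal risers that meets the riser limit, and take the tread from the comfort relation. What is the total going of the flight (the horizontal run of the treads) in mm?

⌈3100/158⌉ = 20 risers.
R = 3100 ÷ 20 = 155 mm.
Tread T = 656 − 2 × 155 = 346 mm (≥ 283 mm).
20 risers give 19 treads; going = 19 × 346 = 6574 mm.

6574 mm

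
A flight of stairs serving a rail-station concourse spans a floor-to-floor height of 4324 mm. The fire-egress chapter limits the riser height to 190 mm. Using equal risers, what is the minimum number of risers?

At most 190 each: 4324/190 = 22.76, giving 23 risers.

23 risers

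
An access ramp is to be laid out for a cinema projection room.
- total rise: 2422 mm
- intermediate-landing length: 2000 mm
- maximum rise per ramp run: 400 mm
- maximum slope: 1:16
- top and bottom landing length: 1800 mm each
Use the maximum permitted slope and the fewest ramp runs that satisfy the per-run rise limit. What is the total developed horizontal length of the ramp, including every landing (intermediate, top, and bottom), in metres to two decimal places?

54.35 m

2422 / 400 = 6.055 → round up to 7 ramp runs. That means 6 intermediate landings.
Ramp run (horizontal) at 1:16: 2422 × 16 = 38752 mm.
Intermediate landings: 6 × 2000 = 12000 mm.
Top and bottom landings: 2 × 1800 = 3600 mm.
Total = 38752 + 12000 + 3600 = 54352 mm.
= 54.35 m.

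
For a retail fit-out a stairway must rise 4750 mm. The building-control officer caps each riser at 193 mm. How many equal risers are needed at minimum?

⌈4750/193⌉ = 25 risers.

25 risers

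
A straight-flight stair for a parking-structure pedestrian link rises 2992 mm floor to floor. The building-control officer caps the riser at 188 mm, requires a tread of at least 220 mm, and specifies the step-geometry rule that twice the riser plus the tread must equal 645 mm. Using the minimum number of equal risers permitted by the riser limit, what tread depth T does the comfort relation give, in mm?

2992 / 188 = 15.91, so 16 risers are needed.
Riser R = 2992 / 16 = 187 mm, within the 188 mm limit.
Tread T = 645 − 2 × 187 = 271 mm (≥ 220 mm).

271 mm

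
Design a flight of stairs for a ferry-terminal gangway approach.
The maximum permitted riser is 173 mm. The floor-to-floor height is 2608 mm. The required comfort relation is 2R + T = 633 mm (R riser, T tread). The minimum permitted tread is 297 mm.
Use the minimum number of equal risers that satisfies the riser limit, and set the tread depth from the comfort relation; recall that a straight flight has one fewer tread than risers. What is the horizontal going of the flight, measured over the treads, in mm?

4605 mm

⌈2608/173⌉ = 16 risers.
Each riser is 2608/16 = 163 mm (≤ 173 mm).
Tread T = 633 − 2 × 163 = 307 mm (≥ 297 mm).
Treads = 16 − 1 = 15; going = 15 × 307 = 4605 mm.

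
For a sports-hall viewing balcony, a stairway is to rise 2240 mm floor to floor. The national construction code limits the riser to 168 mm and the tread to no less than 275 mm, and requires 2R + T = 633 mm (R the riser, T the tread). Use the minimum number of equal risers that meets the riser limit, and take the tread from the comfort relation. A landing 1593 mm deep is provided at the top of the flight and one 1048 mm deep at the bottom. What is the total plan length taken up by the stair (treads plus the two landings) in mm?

6710 mm

2240 / 168 = 13.333 → round up to 14 risers.
R = 2240 ÷ 14 = 160 mm.
T = 633 − 2·160 = 313 mm, which satisfies the 275 mm minimum.
Treads = 14 − 1 = 13; going = 13 × 313 = 4069 mm.
Enclosure = 4069 + 1593 + 1048 = 6710 mm.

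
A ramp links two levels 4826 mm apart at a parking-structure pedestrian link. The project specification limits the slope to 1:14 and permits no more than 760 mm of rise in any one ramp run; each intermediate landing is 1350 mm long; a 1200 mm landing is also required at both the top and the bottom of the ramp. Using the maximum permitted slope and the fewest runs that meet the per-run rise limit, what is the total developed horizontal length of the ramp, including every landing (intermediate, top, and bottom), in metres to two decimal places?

78.06 m

4826 / 760 = 6.35, so 7 ramp runs are needed. That means 6 intermediate landings.
Ramp run (horizontal) at 1:14: 4826 × 14 = 67564 mm.
Intermediate landings: 6 × 1350 = 8100 mm.
Top and bottom landings: 2 × 1200 = 2400 mm.
Total = 67564 + 8100 + 2400 = 78064 mm.
= 78.06 m.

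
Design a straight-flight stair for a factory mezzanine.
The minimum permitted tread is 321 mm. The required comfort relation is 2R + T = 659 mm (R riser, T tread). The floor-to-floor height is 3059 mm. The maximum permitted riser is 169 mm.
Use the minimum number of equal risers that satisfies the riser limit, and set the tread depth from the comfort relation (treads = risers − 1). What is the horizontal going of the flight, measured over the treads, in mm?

3059 / 169 = 18.10, so 19 risers are needed.
R = 3059 ÷ 19 = 161 mm.
Tread T = 659 − 2 × 161 = 337 mm (≥ 321 mm).
Treads = 19 − 1 = 18; going = 18 × 337 = 6066 mm.

6066 mm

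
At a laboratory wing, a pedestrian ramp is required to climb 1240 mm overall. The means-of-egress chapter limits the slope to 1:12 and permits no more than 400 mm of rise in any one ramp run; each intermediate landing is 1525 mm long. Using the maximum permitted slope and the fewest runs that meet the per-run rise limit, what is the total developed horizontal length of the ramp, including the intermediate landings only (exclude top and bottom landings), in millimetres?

1240 / 400 = 3.100 → round up to 4 ramp runs. That means 3 intermediate landings.
Horizontal run for 1240 mm of rise at 1:12 is 1240 × 12 = 14880 mm.
3 intermediate landings contribute 3 × 1525 = 4575 mm.
Total developed length = 14880 + 4575 = 19455 mm.

19455 mm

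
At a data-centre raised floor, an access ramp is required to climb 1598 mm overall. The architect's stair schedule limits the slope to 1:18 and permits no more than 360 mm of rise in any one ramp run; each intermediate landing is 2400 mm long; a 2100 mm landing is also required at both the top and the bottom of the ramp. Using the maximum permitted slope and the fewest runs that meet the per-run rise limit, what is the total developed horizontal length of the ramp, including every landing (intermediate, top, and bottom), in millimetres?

42564 mm

1598 / 360 = 4.44, so 5 ramp runs are needed. That means 4 intermediate landings.
Horizontal run for 1598 mm of rise at 1:18 is 1598 × 18 = 28764 mm.
4 intermediate landings contribute 4 × 2400 = 9600 mm.
Top and bottom landings: 2 × 2100 = 4200 mm.
Total = 28764 + 9600 + 4200 = 42564 mm.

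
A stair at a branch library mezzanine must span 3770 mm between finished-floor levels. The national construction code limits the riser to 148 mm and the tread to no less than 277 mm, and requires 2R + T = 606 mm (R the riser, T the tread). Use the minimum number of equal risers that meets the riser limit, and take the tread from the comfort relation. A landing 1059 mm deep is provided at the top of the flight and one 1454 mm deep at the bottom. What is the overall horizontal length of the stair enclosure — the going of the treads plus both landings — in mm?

At most 148 each: 3770/148 = 25.47, giving 26 risers.
R = 3770 ÷ 26 = 145 mm.
From 2R + T = 606: T = 606 − 290 = 316 mm.
26 risers give 25 treads; going = 25 × 316 = 7900 mm.
Add landings: 7900 + 1059 + 1454 = 10413 mm.

10413 mm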